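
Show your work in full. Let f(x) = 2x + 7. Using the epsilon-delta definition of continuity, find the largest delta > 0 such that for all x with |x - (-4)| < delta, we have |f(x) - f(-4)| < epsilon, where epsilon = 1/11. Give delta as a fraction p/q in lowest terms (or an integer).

We compute f(-4) = 2*(-4) + 7 = -1.
|f(x) - f(-4)| = |2x + 7 - (-1)| = |2(x - (-4))| = 2|x - (-4)|.
We need 2|x - (-4)| < 1/11, i.e. |x - (-4)| < 1/11 / 2 = 1/22.
So any delta <= 1/22 works. Conversely, if delta > 1/22, then x = -4 + 1/22 satisfies |x - (-4)| = 1/22 < delta but |f(x) - f(-4)| = 2 * 1/22 = 1/11, which is not < 1/11; so no larger delta works.
Hence the largest such delta is 1/22.

1/22


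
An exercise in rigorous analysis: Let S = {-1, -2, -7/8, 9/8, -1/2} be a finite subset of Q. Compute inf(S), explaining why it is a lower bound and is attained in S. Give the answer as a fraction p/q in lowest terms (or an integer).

S is finite, so inf(S) = min(S).
Sorted increasing:
-2, -1, -7/8, -1/2, 9/8
The extremum is -2.
For every x in S, x >= -2. And -2 is in S, so it is attained.
Therefore inf(S) = -2.

-2


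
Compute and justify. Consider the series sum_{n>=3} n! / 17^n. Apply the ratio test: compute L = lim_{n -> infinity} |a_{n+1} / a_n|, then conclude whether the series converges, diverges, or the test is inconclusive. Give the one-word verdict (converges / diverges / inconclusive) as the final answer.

Let a_n denote the general term. Form the ratio a_{n+1}/a_n and simplify:
a_{n+1}/a_n = n/17 + 1/17
Take the limit as n -> infinity: L = infinity.
Since L = infinity > 1 (or L = infinity), the ratio test implies the series diverges.

diverges


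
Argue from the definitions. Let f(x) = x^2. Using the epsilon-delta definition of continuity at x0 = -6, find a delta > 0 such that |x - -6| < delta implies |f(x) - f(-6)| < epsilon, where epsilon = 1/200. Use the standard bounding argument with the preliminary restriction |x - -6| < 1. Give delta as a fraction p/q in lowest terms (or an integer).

Factor: |x^2 - (-6)^2| = |x - -6| * |x + -6|.
Impose |x - -6| < 1 first. Then |x + -6| = |(x - -6) + 2*(-6)| <= |x - -6| + 2*|-6| < 1 + 12 = 13.
So |x^2 - (-6)^2| < delta * 13.
We need delta * 13 <= 1/200, i.e. delta <= 1/200/13 = 1/2600.
Since 1/2600 < 1, this is tighter than 1; take delta = 1/2600.
So delta = 1/2600 works.

1/2600


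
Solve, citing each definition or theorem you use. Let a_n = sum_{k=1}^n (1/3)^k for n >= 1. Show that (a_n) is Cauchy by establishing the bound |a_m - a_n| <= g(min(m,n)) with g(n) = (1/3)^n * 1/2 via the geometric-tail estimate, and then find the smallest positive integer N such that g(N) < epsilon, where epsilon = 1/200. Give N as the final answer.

For m > n >= 1: |a_m - a_n| = sum_{k=n+1}^m (1/3)^k < sum_{k=n+1}^infinity (1/3)^k = (1/3)^(n+1) / (1 - 1/3) = (1/3)^n * (1/3) * (3/2) = (1/3)^n * 1/2.
So g(n) = (1/3)^n / 2. Since g(n) -> 0, (a_n) is Cauchy.
Now solve g(N) < 1/200: (1/3)^N / 2 < 1/200 <=> 3^N > 1 / (2 * 1/200) = 100.
Check powers of 3: 3^4 = 81 <= 100, 3^5 = 243 > 100.
So the smallest such N is 5. Check: g(5) = 1/(2 * 243) = 1/486 < 1/200.

5


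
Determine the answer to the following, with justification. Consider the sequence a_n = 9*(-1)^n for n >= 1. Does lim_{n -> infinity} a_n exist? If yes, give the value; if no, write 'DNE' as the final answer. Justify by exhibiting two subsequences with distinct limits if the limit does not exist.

Examine the behaviour of a_n along subsequences.
Even-n subsequence a_{2k} = 9 -> 9. Odd-n subsequence a_{2k+1} = -9 -> -9.
Since these two subsequential limits are 9 and -9, distinct, the full sequence cannot converge (a convergent sequence has all subsequences tending to the same limit). So lim a_n does not exist.

DNE


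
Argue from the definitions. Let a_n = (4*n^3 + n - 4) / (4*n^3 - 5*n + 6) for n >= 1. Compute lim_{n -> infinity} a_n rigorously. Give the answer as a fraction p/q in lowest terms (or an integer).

Divide numerator and denominator by n^3, the highest power:
numerator / n^3 = 4 + n^(-2) - 4/n^3
denominator / n^3 = 4 - 5/n^2 + 6/n^3
As n -> infinity, all terms of the form c/n^k (k >= 1) tend to 0.
So numerator / n^3 -> 4 and denominator / n^3 -> 4.
Therefore lim a_n = 1.

1


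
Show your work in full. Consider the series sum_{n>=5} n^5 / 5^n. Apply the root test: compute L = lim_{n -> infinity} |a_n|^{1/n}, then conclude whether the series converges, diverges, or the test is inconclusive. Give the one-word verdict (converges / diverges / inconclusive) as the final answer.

Let a_n denote the general term. Form |a_n|^(1/n) and simplify:
|a_n|^(1/n) = n^(5/n)/5
Take the limit as n -> infinity: L = 1/5.
Since L = 1/5 < 1, the root test implies convergence.

converges


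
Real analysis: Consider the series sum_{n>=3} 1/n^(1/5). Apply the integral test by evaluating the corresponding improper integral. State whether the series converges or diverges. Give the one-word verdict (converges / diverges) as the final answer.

Let f(x) = x^(-1/5). Then f is positive, continuous, and decreasing on [3, infinity), so the integral test applies.
Compute the improper integral int_{3}^infinity f(x) dx:
  antiderivative F(x) = 5*x^(4/5)/4.
  As x -> infinity, F(x) -> infinity (since p = 1/5 < 1).
  So the integral diverges. By the integral test, the series diverges.

diverges


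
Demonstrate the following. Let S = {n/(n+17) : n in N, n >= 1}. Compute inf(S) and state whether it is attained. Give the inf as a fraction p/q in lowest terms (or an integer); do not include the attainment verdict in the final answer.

Analysis:
- Values: 1/18, 2/19, 3/20, 4/21, ... strictly increasing.
- Minimum is 1/18 (n=1); inf = 1/18 (attained).
- n/(n+17) = 1 - 17/(n+17) -> 1 from below as n -> infinity, and never equals 1.
- So sup = 1 (not attained).
Conclusion: inf(S) = 1/18, attained in S.

1/18


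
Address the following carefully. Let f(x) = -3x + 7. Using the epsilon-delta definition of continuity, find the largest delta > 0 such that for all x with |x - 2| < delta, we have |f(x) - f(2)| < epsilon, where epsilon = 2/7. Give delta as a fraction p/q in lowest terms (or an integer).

We compute f(2) = -3*(2) + 7 = 1.
|f(x) - f(2)| = |-3x + 7 - (1)| = |-3(x - 2)| = 3|x - 2|.
We need 3|x - 2| < 2/7, i.e. |x - 2| < 2/7 / 3 = 2/21.
So any delta <= 2/21 works. Conversely, if delta > 2/21, then x = 2 + 2/21 satisfies |x - 2| = 2/21 < delta but |f(x) - f(2)| = 3 * 2/21 = 2/7, which is not < 2/7; so no larger delta works.
Hence the largest such delta is 2/21.

2/21


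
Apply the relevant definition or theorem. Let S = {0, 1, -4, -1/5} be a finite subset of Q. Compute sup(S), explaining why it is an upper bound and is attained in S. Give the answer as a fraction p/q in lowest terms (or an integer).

S is finite, so sup(S) = max(S).
Sorted decreasing:
1, 0, -1/5, -4
The extremum is 1.
For every x in S, x <= 1. And 1 is in S, so it is attained.
Therefore sup(S) = 1.

1


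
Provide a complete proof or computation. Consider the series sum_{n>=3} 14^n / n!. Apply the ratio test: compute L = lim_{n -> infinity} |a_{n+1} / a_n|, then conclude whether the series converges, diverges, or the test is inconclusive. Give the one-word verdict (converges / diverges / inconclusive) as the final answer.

Let a_n denote the general term. Form the ratio a_{n+1}/a_n and simplify:
a_{n+1}/a_n = 14/(n + 1)
Take the limit as n -> infinity: L = 0.
Since L = 0 < 1, the ratio test implies the series converges.

converges


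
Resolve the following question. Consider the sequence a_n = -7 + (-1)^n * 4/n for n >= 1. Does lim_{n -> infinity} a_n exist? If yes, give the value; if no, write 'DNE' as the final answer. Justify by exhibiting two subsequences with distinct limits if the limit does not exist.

Examine the behaviour of a_n along subsequences.
Even-n subsequence a_{2k} = -7 + 4/(2k) -> -7. Odd-n subsequence a_{2k+1} = -7 - 4/(2k+1) -> -7. Both tend to -7, which suggests the limit is -7; verify directly.
|a_n - (-7)| = |(-1)^n * 4/n| = 4/n for every n >= 1.
Given epsilon > 0, choose a positive integer N > 4/epsilon. Then for all n >= N, |a_n - (-7)| = 4/n <= 4/N < epsilon.
So by the definition of the limit, lim a_n exists and equals -7.

-7


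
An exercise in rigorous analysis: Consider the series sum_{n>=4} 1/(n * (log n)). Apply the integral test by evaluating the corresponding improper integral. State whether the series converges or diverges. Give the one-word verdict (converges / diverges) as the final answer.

Let f(x) = 1/(x*log(x)). Then f is positive, continuous, and decreasing on [4, infinity), so the integral test applies.
Compute the improper integral int_{4}^infinity f(x) dx:
  antiderivative F(x) = log(log(x)).
  F(x) = log(log(x)) -> infinity as x -> infinity. The integral diverges, so by the integral test, the series diverges.

diverges


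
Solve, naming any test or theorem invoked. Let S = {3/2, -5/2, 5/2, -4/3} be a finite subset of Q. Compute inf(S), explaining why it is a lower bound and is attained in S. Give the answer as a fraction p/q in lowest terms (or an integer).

S is finite, so inf(S) = min(S).
Sorted increasing:
-5/2, -4/3, 3/2, 5/2
The extremum is -5/2.
For every x in S, x >= -5/2. And -5/2 is in S, so it is attained.
Therefore inf(S) = -5/2.

-5/2


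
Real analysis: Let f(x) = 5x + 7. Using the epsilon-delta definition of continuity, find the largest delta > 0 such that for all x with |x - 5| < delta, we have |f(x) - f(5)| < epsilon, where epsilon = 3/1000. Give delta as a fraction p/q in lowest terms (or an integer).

We compute f(5) = 5*(5) + 7 = 32.
|f(x) - f(5)| = |5x + 7 - (32)| = |5(x - 5)| = 5|x - 5|.
We need 5|x - 5| < 3/1000, i.e. |x - 5| < 3/1000 / 5 = 3/5000.
So any delta <= 3/5000 works. Conversely, if delta > 3/5000, then x = 5 + 3/5000 satisfies |x - 5| = 3/5000 < delta but |f(x) - f(5)| = 5 * 3/5000 = 3/1000, which is not < 3/1000; so no larger delta works.
Hence the largest such delta is 3/5000.

3/5000


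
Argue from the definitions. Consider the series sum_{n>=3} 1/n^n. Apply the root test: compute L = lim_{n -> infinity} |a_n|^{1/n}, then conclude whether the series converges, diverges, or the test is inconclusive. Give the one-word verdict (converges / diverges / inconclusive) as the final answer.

Let a_n denote the general term. Form |a_n|^(1/n) and simplify:
|a_n|^(1/n) = 1/n
Take the limit as n -> infinity: L = 0.
Since L = 0 < 1, the root test implies convergence.

converges


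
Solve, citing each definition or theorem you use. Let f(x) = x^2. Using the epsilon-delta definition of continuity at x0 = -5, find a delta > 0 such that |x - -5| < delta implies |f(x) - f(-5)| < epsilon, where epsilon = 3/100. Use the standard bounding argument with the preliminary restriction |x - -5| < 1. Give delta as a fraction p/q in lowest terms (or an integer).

Factor: |x^2 - (-5)^2| = |x - -5| * |x + -5|.
Impose |x - -5| < 1 first. Then |x + -5| = |(x - -5) + 2*(-5)| <= |x - -5| + 2*|-5| < 1 + 10 = 11.
So |x^2 - (-5)^2| < delta * 11.
We need delta * 11 <= 3/100, i.e. delta <= 3/100/11 = 3/1100.
Since 3/1100 < 1, this is tighter than 1; take delta = 3/1100.
So delta = 3/1100 works.

3/1100


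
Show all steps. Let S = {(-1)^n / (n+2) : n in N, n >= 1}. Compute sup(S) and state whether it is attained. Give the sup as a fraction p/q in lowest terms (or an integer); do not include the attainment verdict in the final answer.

Analysis:
- Values: -1/3, 1/4, -1/5, 1/6, -1/7, ...
- Positive terms (even n): 1/(2+2), 1/(4+2), ... decreasing -> max = 1/4 (n=2).
- Negative terms (odd n): -1/(1+2), -1/(3+2), ... increasing -> min = -1/3 (n=1).
- So sup = 1/4 (attained at n=2); inf = -1/3 (attained at n=1).
Conclusion: sup(S) = 1/4, attained in S.

1/4


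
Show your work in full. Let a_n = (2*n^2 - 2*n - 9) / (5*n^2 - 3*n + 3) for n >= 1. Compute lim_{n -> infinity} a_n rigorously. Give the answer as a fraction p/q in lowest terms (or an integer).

Divide numerator and denominator by n^2, the highest power:
numerator / n^2 = 2 - 2/n - 9/n^2
denominator / n^2 = 5 - 3/n + 3/n^2
As n -> infinity, all terms of the form c/n^k (k >= 1) tend to 0.
So numerator / n^2 -> 2 and denominator / n^2 -> 5.
Therefore lim a_n = 2/5.

2/5


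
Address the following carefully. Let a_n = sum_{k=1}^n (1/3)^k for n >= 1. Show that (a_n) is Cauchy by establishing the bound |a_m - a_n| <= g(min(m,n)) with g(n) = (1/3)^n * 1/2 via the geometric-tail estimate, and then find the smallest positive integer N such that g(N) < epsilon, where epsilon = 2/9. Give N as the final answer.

For m > n >= 1: |a_m - a_n| = sum_{k=n+1}^m (1/3)^k < sum_{k=n+1}^infinity (1/3)^k = (1/3)^(n+1) / (1 - 1/3) = (1/3)^n * (1/3) * (3/2) = (1/3)^n * 1/2.
So g(n) = (1/3)^n / 2. Since g(n) -> 0, (a_n) is Cauchy.
Now solve g(N) < 2/9: (1/3)^N / 2 < 2/9 <=> 3^N > 1 / (2 * 2/9) = 9/4.
Check powers of 3: 3^0 = 1 <= 9/4, 3^1 = 3 > 9/4.
So the smallest such N is 1. Check: g(1) = 1/(2 * 3) = 1/6 < 2/9.

1


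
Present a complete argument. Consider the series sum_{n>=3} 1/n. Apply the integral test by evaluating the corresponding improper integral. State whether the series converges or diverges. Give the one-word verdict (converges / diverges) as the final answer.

Let f(x) = 1/x. Then f is positive, continuous, and decreasing on [3, infinity), so the integral test applies.
Compute the improper integral int_{3}^infinity f(x) dx:
  antiderivative F(x) = log(x).
  As x -> infinity, log(x) -> infinity.
  So int = infinity - log(3) = infinity. By the integral test, the series diverges.

diverges


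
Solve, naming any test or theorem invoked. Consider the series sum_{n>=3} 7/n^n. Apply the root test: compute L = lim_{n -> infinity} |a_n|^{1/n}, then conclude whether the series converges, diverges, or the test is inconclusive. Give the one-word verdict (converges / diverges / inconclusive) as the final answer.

Let a_n denote the general term. Form |a_n|^(1/n) and simplify:
|a_n|^(1/n) = 7^(1/n)/n
Take the limit as n -> infinity: L = 0.
Since L = 0 < 1, the root test implies convergence.

converges


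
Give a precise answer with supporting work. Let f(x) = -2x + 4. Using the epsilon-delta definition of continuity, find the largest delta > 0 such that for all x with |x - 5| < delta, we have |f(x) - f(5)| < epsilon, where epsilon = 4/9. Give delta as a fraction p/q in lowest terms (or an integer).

We compute f(5) = -2*(5) + 4 = -6.
|f(x) - f(5)| = |-2x + 4 - (-6)| = |-2(x - 5)| = 2|x - 5|.
We need 2|x - 5| < 4/9, i.e. |x - 5| < 4/9 / 2 = 2/9.
So any delta <= 2/9 works. Conversely, if delta > 2/9, then x = 5 + 2/9 satisfies |x - 5| = 2/9 < delta but |f(x) - f(5)| = 2 * 2/9 = 4/9, which is not < 4/9; so no larger delta works.
Hence the largest such delta is 2/9.

2/9


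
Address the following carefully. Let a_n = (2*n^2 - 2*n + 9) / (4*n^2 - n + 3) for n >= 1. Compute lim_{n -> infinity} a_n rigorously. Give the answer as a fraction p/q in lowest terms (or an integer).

Divide numerator and denominator by n^2, the highest power:
numerator / n^2 = 2 - 2/n + 9/n^2
denominator / n^2 = 4 - 1/n + 3/n^2
As n -> infinity, all terms of the form c/n^k (k >= 1) tend to 0.
So numerator / n^2 -> 2 and denominator / n^2 -> 4.
Therefore lim a_n = 1/2.

1/2


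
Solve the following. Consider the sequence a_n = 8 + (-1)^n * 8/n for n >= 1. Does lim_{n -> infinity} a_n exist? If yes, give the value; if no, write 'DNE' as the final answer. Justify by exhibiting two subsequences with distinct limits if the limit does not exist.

Examine the behaviour of a_n along subsequences.
Even-n subsequence a_{2k} = 8 + 8/(2k) -> 8. Odd-n subsequence a_{2k+1} = 8 - 8/(2k+1) -> 8. Both tend to 8, which suggests the limit is 8; verify directly.
|a_n - 8| = |(-1)^n * 8/n| = 8/n for every n >= 1.
Given epsilon > 0, choose a positive integer N > 8/epsilon. Then for all n >= N, |a_n - 8| = 8/n <= 8/N < epsilon.
So by the definition of the limit, lim a_n exists and equals 8.

8


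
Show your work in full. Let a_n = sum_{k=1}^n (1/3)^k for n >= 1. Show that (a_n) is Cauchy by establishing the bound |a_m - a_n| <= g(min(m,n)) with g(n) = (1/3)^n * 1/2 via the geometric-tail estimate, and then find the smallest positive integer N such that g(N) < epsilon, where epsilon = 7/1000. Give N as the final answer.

For m > n >= 1: |a_m - a_n| = sum_{k=n+1}^m (1/3)^k < sum_{k=n+1}^infinity (1/3)^k = (1/3)^(n+1) / (1 - 1/3) = (1/3)^n * (1/3) * (3/2) = (1/3)^n * 1/2.
So g(n) = (1/3)^n / 2. Since g(n) -> 0, (a_n) is Cauchy.
Now solve g(N) < 7/1000: (1/3)^N / 2 < 7/1000 <=> 3^N > 1 / (2 * 7/1000) = 500/7.
Check powers of 3: 3^3 = 27 <= 500/7, 3^4 = 81 > 500/7.
So the smallest such N is 4. Check: g(4) = 1/(2 * 81) = 1/162 < 7/1000.

4


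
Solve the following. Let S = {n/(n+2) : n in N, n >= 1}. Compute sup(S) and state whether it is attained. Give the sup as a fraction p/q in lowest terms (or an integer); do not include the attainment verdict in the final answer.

Analysis:
- Values: 1/3, 1/2, 3/5, 2/3, ... strictly increasing.
- Minimum is 1/3 (n=1); inf = 1/3 (attained).
- n/(n+2) = 1 - 2/(n+2) -> 1 from below as n -> infinity, and never equals 1.
- So sup = 1 (not attained).
Conclusion: sup(S) = 1, not attained in S.

1


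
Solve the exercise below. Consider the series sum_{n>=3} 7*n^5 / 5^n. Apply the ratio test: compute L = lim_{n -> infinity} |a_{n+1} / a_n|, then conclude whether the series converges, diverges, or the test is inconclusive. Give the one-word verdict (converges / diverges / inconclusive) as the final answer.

Let a_n denote the general term. Form the ratio a_{n+1}/a_n and simplify:
a_{n+1}/a_n = (n + 1)^5/(5*n^5)
Take the limit as n -> infinity: L = 1/5.
Since L = 1/5 < 1, the ratio test implies the series converges.

converges


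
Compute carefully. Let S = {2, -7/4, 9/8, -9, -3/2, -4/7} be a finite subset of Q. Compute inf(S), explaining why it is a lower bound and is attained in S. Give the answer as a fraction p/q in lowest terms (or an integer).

S is finite, so inf(S) = min(S).
Sorted increasing:
-9, -7/4, -3/2, -4/7, 9/8, 2
The extremum is -9.
For every x in S, x >= -9. And -9 is in S, so it is attained.
Therefore inf(S) = -9.

-9


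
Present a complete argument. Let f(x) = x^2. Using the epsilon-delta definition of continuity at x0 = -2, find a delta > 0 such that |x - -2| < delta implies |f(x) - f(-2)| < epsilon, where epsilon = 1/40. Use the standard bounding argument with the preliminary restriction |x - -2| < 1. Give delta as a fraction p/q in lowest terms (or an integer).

Factor: |x^2 - (-2)^2| = |x - -2| * |x + -2|.
Impose |x - -2| < 1 first. Then |x + -2| = |(x - -2) + 2*(-2)| <= |x - -2| + 2*|-2| < 1 + 4 = 5.
So |x^2 - (-2)^2| < delta * 5.
We need delta * 5 <= 1/40, i.e. delta <= 1/40/5 = 1/200.
Since 1/200 < 1, this is tighter than 1; take delta = 1/200.
So delta = 1/200 works.

1/200


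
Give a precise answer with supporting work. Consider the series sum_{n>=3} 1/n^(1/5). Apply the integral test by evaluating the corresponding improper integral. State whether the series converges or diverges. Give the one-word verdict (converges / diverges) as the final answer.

Let f(x) = x^(-1/5). Then f is positive, continuous, and decreasing on [3, infinity), so the integral test applies.
Compute the improper integral int_{3}^infinity f(x) dx:
  antiderivative F(x) = 5*x^(4/5)/4.
  As x -> infinity, F(x) -> infinity (since p = 1/5 < 1).
  So the integral diverges. By the integral test, the series diverges.

diverges


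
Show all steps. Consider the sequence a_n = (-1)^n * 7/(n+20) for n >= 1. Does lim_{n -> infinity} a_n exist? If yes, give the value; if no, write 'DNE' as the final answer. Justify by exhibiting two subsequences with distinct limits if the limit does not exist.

Examine the behaviour of a_n along subsequences.
Even-n subsequence a_{2k} = 7/(2k+20) -> 0. Odd-n subsequence a_{2k+1} = -7/(2k+21) -> 0. Both tend to 0, which suggests the limit is 0; verify directly.
|a_n - 0| = 7/(n+20) < 7/n for every n >= 1.
Given epsilon > 0, choose a positive integer N > 7/epsilon. Then for all n >= N, |a_n| < 7/n <= 7/N < epsilon.
So by the definition of the limit, lim a_n exists and equals 0.

0


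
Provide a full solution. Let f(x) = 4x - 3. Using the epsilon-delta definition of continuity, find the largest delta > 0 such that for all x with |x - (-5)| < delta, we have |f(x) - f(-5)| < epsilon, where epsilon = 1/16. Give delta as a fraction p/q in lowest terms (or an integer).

We compute f(-5) = 4*(-5) - 3 = -23.
|f(x) - f(-5)| = |4x - 3 - (-23)| = |4(x - (-5))| = 4|x - (-5)|.
We need 4|x - (-5)| < 1/16, i.e. |x - (-5)| < 1/16 / 4 = 1/64.
So any delta <= 1/64 works. Conversely, if delta > 1/64, then x = -5 + 1/64 satisfies |x - (-5)| = 1/64 < delta but |f(x) - f(-5)| = 4 * 1/64 = 1/16, which is not < 1/16; so no larger delta works.
Hence the largest such delta is 1/64.

1/64


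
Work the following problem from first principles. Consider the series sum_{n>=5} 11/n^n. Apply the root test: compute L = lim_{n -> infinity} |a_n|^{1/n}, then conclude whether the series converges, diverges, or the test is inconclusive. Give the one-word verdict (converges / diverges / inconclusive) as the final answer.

Let a_n denote the general term. Form |a_n|^(1/n) and simplify:
|a_n|^(1/n) = 11^(1/n)/n
Take the limit as n -> infinity: L = 0.
Since L = 0 < 1, the root test implies convergence.

converges


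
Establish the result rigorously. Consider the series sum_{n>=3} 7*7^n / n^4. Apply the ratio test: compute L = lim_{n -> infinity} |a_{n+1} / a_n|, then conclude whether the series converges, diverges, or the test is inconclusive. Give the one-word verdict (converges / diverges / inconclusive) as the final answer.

Let a_n denote the general term. Form the ratio a_{n+1}/a_n and simplify:
a_{n+1}/a_n = 7*n^4/(n + 1)^4
Take the limit as n -> infinity: L = 7.
Since L = 7 > 1 (or L = infinity), the ratio test implies the series diverges.

diverges


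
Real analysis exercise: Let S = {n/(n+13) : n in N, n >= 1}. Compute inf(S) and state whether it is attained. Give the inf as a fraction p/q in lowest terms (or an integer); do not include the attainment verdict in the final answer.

Analysis:
- Values: 1/14, 2/15, 3/16, 4/17, ... strictly increasing.
- Minimum is 1/14 (n=1); inf = 1/14 (attained).
- n/(n+13) = 1 - 13/(n+13) -> 1 from below as n -> infinity, and never equals 1.
- So sup = 1 (not attained).
Conclusion: inf(S) = 1/14, attained in S.

1/14


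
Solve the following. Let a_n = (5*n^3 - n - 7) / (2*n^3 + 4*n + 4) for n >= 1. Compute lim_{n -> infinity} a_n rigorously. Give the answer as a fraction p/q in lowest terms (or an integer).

Divide numerator and denominator by n^3, the highest power:
numerator / n^3 = 5 - 1/n^2 - 7/n^3
denominator / n^3 = 2 + 4/n^2 + 4/n^3
As n -> infinity, all terms of the form c/n^k (k >= 1) tend to 0.
So numerator / n^3 -> 5 and denominator / n^3 -> 2.
Therefore lim a_n = 5/2.

5/2


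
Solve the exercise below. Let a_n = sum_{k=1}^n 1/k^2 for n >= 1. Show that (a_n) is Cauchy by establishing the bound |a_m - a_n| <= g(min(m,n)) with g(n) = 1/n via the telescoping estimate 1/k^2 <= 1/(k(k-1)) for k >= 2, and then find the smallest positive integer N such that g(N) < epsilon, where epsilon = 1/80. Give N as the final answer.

For m > n >= 1: |a_m - a_n| = sum_{k=n+1}^m 1/k^2.
Use 1/k^2 <= 1/(k(k-1)) = 1/(k-1) - 1/k for k >= 2:
sum_{k=n+1}^m 1/k^2 <= sum_{k=n+1}^m (1/(k-1) - 1/k) = 1/n - 1/m <= 1/n.
By symmetry the same bound holds with n,m swapped, so |a_m - a_n| <= 1/min(m,n) = g(min(m,n)). Since g(n) -> 0, (a_n) is Cauchy.
Now solve g(N) < 1/80: 1/N < 1/80 <=> N > 1/(1/80) = 80.
The smallest integer strictly greater than 80 is N = 81.
Check: g(81) = 1/81 < 1/80; g(80) = 1/80 >= 1/80. So N = 81.

81


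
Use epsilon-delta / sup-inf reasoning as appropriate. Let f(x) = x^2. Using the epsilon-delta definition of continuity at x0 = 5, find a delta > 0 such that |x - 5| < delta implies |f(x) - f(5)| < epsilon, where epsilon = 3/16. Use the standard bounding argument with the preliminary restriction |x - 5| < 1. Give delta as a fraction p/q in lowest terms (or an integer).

Factor: |x^2 - (5)^2| = |x - 5| * |x + 5|.
Impose |x - 5| < 1 first. Then |x + 5| = |(x - 5) + 2*(5)| <= |x - 5| + 2*|5| < 1 + 10 = 11.
So |x^2 - (5)^2| < delta * 11.
We need delta * 11 <= 3/16, i.e. delta <= 3/16/11 = 3/176.
Since 3/176 < 1, this is tighter than 1; take delta = 3/176.
So delta = 3/176 works.

3/176


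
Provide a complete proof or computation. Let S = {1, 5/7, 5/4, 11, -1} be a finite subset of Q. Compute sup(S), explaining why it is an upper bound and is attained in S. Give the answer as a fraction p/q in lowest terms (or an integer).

S is finite, so sup(S) = max(S).
Sorted decreasing:
11, 5/4, 1, 5/7, -1
The extremum is 11.
For every x in S, x <= 11. And 11 is in S, so it is attained.
Therefore sup(S) = 11.

11


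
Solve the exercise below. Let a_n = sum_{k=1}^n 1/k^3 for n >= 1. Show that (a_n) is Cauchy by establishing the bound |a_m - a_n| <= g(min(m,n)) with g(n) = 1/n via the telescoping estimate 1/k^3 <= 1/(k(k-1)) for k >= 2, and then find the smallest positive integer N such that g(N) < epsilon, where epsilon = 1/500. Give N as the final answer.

For m > n >= 1: |a_m - a_n| = sum_{k=n+1}^m 1/k^3.
Use 1/k^3 <= 1/(k(k-1)) = 1/(k-1) - 1/k for k >= 2 (which holds since k^3 >= k^2 >= k(k-1) for k >= 2):
sum_{k=n+1}^m 1/k^3 <= sum_{k=n+1}^m (1/(k-1) - 1/k) = 1/n - 1/m <= 1/n.
By symmetry the same bound holds with n,m swapped, so |a_m - a_n| <= 1/min(m,n) = g(min(m,n)). Since g(n) -> 0, (a_n) is Cauchy.
Now solve g(N) < 1/500: 1/N < 1/500 <=> N > 1/(1/500) = 500.
The smallest integer strictly greater than 500 is N = 501.
Check: g(501) = 1/501 < 1/500; g(500) = 1/500 >= 1/500. So N = 501.

501


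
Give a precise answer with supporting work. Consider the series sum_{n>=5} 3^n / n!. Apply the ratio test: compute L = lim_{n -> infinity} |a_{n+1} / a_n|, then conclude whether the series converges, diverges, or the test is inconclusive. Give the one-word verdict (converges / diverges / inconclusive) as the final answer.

Let a_n denote the general term. Form the ratio a_{n+1}/a_n and simplify:
a_{n+1}/a_n = 3/(n + 1)
Take the limit as n -> infinity: L = 0.
Since L = 0 < 1, the ratio test implies the series converges.

converges


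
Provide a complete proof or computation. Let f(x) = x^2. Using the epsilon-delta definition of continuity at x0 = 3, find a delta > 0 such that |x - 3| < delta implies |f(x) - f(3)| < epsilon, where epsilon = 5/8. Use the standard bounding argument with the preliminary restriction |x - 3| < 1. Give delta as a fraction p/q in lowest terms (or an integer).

Factor: |x^2 - (3)^2| = |x - 3| * |x + 3|.
Impose |x - 3| < 1 first. Then |x + 3| = |(x - 3) + 2*(3)| <= |x - 3| + 2*|3| < 1 + 6 = 7.
So |x^2 - (3)^2| < delta * 7.
We need delta * 7 <= 5/8, i.e. delta <= 5/8/7 = 5/56.
Since 5/56 < 1, this is tighter than 1; take delta = 5/56.
So delta = 5/56 works.

5/56


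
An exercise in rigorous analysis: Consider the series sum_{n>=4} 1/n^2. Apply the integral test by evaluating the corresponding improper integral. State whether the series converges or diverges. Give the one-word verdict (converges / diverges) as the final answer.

Let f(x) = x^(-2). Then f is positive, continuous, and decreasing on [4, infinity), so the integral test applies.
Compute the improper integral int_{4}^infinity f(x) dx:
  antiderivative F(x) = -1/x.
  As x -> infinity, F(x) -> 0 (since p = 2 > 1).
  So int = F(infinity) - F(4) = 0 - (-1/4) = 1/4.
  Finite, so by the integral test, the series converges.

converges


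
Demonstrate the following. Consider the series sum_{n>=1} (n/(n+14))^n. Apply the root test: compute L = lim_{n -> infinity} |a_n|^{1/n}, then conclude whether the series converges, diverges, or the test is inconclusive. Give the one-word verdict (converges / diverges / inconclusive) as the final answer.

Let a_n denote the general term. Form |a_n|^(1/n) and simplify:
|a_n|^(1/n) = n/(n + 14)
Take the limit as n -> infinity: L = 1.
Since L = 1, the root test is inconclusive. (In fact a_n = (n/(n+14))^n -> e^(-14) != 0, so the nth-term test shows divergence; but the root test itself gives no conclusion.)

inconclusive


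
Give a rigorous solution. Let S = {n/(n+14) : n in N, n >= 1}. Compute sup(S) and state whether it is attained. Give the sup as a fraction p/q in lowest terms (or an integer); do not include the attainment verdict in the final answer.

Analysis:
- Values: 1/15, 1/8, 3/17, 2/9, ... strictly increasing.
- Minimum is 1/15 (n=1); inf = 1/15 (attained).
- n/(n+14) = 1 - 14/(n+14) -> 1 from below as n -> infinity, and never equals 1.
- So sup = 1 (not attained).
Conclusion: sup(S) = 1, not attained in S.

1


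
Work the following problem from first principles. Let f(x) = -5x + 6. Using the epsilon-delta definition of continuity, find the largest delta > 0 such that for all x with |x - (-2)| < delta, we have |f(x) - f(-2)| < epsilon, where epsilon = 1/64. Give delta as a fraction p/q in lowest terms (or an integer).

We compute f(-2) = -5*(-2) + 6 = 16.
|f(x) - f(-2)| = |-5x + 6 - (16)| = |-5(x - (-2))| = 5|x - (-2)|.
We need 5|x - (-2)| < 1/64, i.e. |x - (-2)| < 1/64 / 5 = 1/320.
So any delta <= 1/320 works. Conversely, if delta > 1/320, then x = -2 + 1/320 satisfies |x - (-2)| = 1/320 < delta but |f(x) - f(-2)| = 5 * 1/320 = 1/64, which is not < 1/64; so no larger delta works.
Hence the largest such delta is 1/320.

1/320


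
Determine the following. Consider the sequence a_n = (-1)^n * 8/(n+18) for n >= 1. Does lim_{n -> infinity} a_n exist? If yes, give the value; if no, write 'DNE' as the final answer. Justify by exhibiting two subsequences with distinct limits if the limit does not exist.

Examine the behaviour of a_n along subsequences.
Even-n subsequence a_{2k} = 8/(2k+18) -> 0. Odd-n subsequence a_{2k+1} = -8/(2k+19) -> 0. Both tend to 0, which suggests the limit is 0; verify directly.
|a_n - 0| = 8/(n+18) < 8/n for every n >= 1.
Given epsilon > 0, choose a positive integer N > 8/epsilon. Then for all n >= N, |a_n| < 8/n <= 8/N < epsilon.
So by the definition of the limit, lim a_n exists and equals 0.

0


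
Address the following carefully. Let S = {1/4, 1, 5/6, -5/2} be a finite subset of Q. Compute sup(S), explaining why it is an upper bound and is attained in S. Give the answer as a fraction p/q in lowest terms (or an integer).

S is finite, so sup(S) = max(S).
Sorted decreasing:
1, 5/6, 1/4, -5/2
The extremum is 1.
For every x in S, x <= 1. And 1 is in S, so it is attained.
Therefore sup(S) = 1.

1


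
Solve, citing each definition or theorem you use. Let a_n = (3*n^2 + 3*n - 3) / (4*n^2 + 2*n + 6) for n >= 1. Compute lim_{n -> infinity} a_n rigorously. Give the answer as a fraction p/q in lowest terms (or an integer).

Divide numerator and denominator by n^2, the highest power:
numerator / n^2 = 3 + 3/n - 3/n^2
denominator / n^2 = 4 + 2/n + 6/n^2
As n -> infinity, all terms of the form c/n^k (k >= 1) tend to 0.
So numerator / n^2 -> 3 and denominator / n^2 -> 4.
Therefore lim a_n = 3/4.

3/4


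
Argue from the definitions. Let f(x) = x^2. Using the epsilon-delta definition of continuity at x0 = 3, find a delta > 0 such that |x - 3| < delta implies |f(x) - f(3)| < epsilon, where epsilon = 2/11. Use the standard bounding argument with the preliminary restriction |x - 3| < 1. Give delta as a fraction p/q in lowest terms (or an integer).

Factor: |x^2 - (3)^2| = |x - 3| * |x + 3|.
Impose |x - 3| < 1 first. Then |x + 3| = |(x - 3) + 2*(3)| <= |x - 3| + 2*|3| < 1 + 6 = 7.
So |x^2 - (3)^2| < delta * 7.
We need delta * 7 <= 2/11, i.e. delta <= 2/11/7 = 2/77.
Since 2/77 < 1, this is tighter than 1; take delta = 2/77.
So delta = 2/77 works.

2/77


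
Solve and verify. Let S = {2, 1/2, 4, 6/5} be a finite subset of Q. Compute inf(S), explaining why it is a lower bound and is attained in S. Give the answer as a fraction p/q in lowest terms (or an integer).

S is finite, so inf(S) = min(S).
Sorted increasing:
1/2, 6/5, 2, 4
The extremum is 1/2.
For every x in S, x >= 1/2. And 1/2 is in S, so it is attained.
Therefore inf(S) = 1/2.

1/2


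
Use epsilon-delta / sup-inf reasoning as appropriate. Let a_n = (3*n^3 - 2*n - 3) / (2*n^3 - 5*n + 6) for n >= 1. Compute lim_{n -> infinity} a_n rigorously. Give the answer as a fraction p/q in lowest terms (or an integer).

Divide numerator and denominator by n^3, the highest power:
numerator / n^3 = 3 - 2/n^2 - 3/n^3
denominator / n^3 = 2 - 5/n^2 + 6/n^3
As n -> infinity, all terms of the form c/n^k (k >= 1) tend to 0.
So numerator / n^3 -> 3 and denominator / n^3 -> 2.
Therefore lim a_n = 3/2.

3/2


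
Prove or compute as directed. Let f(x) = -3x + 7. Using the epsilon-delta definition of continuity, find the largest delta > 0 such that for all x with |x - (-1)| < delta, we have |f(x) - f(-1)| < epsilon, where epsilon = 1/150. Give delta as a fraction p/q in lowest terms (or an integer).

We compute f(-1) = -3*(-1) + 7 = 10.
|f(x) - f(-1)| = |-3x + 7 - (10)| = |-3(x - (-1))| = 3|x - (-1)|.
We need 3|x - (-1)| < 1/150, i.e. |x - (-1)| < 1/150 / 3 = 1/450.
So any delta <= 1/450 works. Conversely, if delta > 1/450, then x = -1 + 1/450 satisfies |x - (-1)| = 1/450 < delta but |f(x) - f(-1)| = 3 * 1/450 = 1/150, which is not < 1/150; so no larger delta works.
Hence the largest such delta is 1/450.

1/450


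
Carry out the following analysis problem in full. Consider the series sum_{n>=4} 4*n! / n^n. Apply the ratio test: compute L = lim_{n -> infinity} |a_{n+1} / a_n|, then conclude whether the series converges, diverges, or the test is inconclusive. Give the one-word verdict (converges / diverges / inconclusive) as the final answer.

Let a_n denote the general term. Form the ratio a_{n+1}/a_n and simplify:
a_{n+1}/a_n = (n/(n + 1))^n
Take the limit as n -> infinity: L = exp(-1).
Since L = exp(-1) < 1, the ratio test implies the series converges.

converges


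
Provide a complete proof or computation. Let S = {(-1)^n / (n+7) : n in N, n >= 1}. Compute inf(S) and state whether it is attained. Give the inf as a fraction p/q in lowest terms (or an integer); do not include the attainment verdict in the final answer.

Analysis:
- Values: -1/8, 1/9, -1/10, 1/11, -1/12, ...
- Positive terms (even n): 1/(2+7), 1/(4+7), ... decreasing -> max = 1/9 (n=2).
- Negative terms (odd n): -1/(1+7), -1/(3+7), ... increasing -> min = -1/8 (n=1).
- So sup = 1/9 (attained at n=2); inf = -1/8 (attained at n=1).
Conclusion: inf(S) = -1/8, attained in S.

-1/8


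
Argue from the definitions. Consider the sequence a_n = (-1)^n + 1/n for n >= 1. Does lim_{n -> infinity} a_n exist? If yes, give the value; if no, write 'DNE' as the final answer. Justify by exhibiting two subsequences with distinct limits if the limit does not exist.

Examine the behaviour of a_n along subsequences.
a_{2k} = 1 + 1/(2k) -> 1. a_{2k+1} = -1 + 1/(2k+1) -> -1.
Since these two subsequential limits are 1 and -1, distinct, the full sequence cannot converge (a convergent sequence has all subsequences tending to the same limit). So lim a_n does not exist.

DNE


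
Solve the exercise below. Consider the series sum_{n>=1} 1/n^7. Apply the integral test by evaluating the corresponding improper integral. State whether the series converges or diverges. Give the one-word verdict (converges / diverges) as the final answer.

Let f(x) = x^(-7). Then f is positive, continuous, and decreasing on [1, infinity), so the integral test applies.
Compute the improper integral int_{1}^infinity f(x) dx:
  antiderivative F(x) = -1/(6*x^6).
  As x -> infinity, F(x) -> 0 (since p = 7 > 1).
  So int = F(infinity) - F(1) = 0 - (-1/6) = 1/6.
  Finite, so by the integral test, the series converges.

converges


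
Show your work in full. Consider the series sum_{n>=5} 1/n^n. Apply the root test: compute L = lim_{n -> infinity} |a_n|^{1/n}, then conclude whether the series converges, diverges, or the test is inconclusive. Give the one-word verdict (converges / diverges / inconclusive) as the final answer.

Let a_n denote the general term. Form |a_n|^(1/n) and simplify:
|a_n|^(1/n) = 1/n
Take the limit as n -> infinity: L = 0.
Since L = 0 < 1, the root test implies convergence.

converges


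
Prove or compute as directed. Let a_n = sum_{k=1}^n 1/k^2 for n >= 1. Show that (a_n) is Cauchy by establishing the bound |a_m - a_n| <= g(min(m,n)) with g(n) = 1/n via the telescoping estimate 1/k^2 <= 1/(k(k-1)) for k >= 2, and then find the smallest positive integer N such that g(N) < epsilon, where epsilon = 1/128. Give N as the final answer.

For m > n >= 1: |a_m - a_n| = sum_{k=n+1}^m 1/k^2.
Use 1/k^2 <= 1/(k(k-1)) = 1/(k-1) - 1/k for k >= 2:
sum_{k=n+1}^m 1/k^2 <= sum_{k=n+1}^m (1/(k-1) - 1/k) = 1/n - 1/m <= 1/n.
By symmetry the same bound holds with n,m swapped, so |a_m - a_n| <= 1/min(m,n) = g(min(m,n)). Since g(n) -> 0, (a_n) is Cauchy.
Now solve g(N) < 1/128: 1/N < 1/128 <=> N > 1/(1/128) = 128.
The smallest integer strictly greater than 128 is N = 129.
Check: g(129) = 1/129 < 1/128; g(128) = 1/128 >= 1/128. So N = 129.

129


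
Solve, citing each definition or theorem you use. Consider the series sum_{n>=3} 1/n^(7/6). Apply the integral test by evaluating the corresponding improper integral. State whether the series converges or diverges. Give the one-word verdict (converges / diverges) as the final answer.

Let f(x) = x^(-7/6). Then f is positive, continuous, and decreasing on [3, infinity), so the integral test applies.
Compute the improper integral int_{3}^infinity f(x) dx:
  antiderivative F(x) = -6/x^(1/6).
  As x -> infinity, F(x) -> 0 (since p = 7/6 > 1).
  So int = F(infinity) - F(3) = 0 - (-2*3^(5/6)) = 2*3^(5/6).
  Finite, so by the integral test, the series converges.

converges


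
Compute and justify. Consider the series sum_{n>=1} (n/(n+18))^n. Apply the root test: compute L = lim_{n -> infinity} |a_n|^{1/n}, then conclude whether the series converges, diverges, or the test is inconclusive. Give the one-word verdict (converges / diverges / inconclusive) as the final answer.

Let a_n denote the general term. Form |a_n|^(1/n) and simplify:
|a_n|^(1/n) = n/(n + 18)
Take the limit as n -> infinity: L = 1.
Since L = 1, the root test is inconclusive. (In fact a_n = (n/(n+18))^n -> e^(-18) != 0, so the nth-term test shows divergence; but the root test itself gives no conclusion.)

inconclusive


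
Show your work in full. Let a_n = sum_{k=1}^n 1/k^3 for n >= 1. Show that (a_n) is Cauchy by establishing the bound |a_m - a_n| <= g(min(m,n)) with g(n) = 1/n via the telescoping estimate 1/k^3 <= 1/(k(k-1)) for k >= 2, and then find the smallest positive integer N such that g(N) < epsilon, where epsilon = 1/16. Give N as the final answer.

For m > n >= 1: |a_m - a_n| = sum_{k=n+1}^m 1/k^3.
Use 1/k^3 <= 1/(k(k-1)) = 1/(k-1) - 1/k for k >= 2 (which holds since k^3 >= k^2 >= k(k-1) for k >= 2):
sum_{k=n+1}^m 1/k^3 <= sum_{k=n+1}^m (1/(k-1) - 1/k) = 1/n - 1/m <= 1/n.
By symmetry the same bound holds with n,m swapped, so |a_m - a_n| <= 1/min(m,n) = g(min(m,n)). Since g(n) -> 0, (a_n) is Cauchy.
Now solve g(N) < 1/16: 1/N < 1/16 <=> N > 1/(1/16) = 16.
The smallest integer strictly greater than 16 is N = 17.
Check: g(17) = 1/17 < 1/16; g(16) = 1/16 >= 1/16. So N = 17.

17


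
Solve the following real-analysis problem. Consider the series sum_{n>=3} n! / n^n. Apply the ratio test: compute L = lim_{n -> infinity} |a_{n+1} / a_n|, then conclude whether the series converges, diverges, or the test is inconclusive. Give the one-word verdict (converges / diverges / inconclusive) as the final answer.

Let a_n denote the general term. Form the ratio a_{n+1}/a_n and simplify:
a_{n+1}/a_n = (n/(n + 1))^n
Take the limit as n -> infinity: L = exp(-1).
Since L = exp(-1) < 1, the ratio test implies the series converges.

converges


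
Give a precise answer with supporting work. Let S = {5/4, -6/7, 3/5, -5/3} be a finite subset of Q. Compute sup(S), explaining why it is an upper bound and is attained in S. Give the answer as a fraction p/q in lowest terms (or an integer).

S is finite, so sup(S) = max(S).
Sorted decreasing:
5/4, 3/5, -6/7, -5/3
The extremum is 5/4.
For every x in S, x <= 5/4. And 5/4 is in S, so it is attained.
Therefore sup(S) = 5/4.

5/4
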